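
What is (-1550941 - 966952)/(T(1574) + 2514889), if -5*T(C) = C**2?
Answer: -12589465/10096969 ≈ -1.2469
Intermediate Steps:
T(C) = -C**2/5
(-1550941 - 966952)/(T(1574) + 2514889) = (-1550941 - 966952)/(-1/5*1574**2 + 2514889) = -2517893/(-1/5*2477476 + 2514889) = -2517893/(-2477476/5 + 2514889) = -2517893/10096969/5 = -2517893*5/10096969 = -12589465/10096969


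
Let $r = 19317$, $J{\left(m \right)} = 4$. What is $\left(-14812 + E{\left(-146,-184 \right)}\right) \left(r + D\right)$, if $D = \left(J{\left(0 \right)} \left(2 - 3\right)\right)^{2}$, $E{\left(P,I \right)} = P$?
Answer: $-289183014$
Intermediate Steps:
$D = 16$ ($D = \left(4 \left(2 - 3\right)\right)^{2} = \left(4 \left(-1\right)\right)^{2} = \left(-4\right)^{2} = 16$)
$\left(-14812 + E{\left(-146,-184 \right)}\right) \left(r + D\right) = \left(-14812 - 146\right) \left(19317 + 16\right) = \left(-14958\right) 19333 = -289183014$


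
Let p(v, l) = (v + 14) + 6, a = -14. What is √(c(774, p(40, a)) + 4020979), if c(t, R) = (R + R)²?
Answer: √4035379 ≈ 2008.8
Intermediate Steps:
p(v, l) = 20 + v (p(v, l) = (14 + v) + 6 = 20 + v)
c(t, R) = 4*R² (c(t, R) = (2*R)² = 4*R²)
√(c(774, p(40, a)) + 4020979) = √(4*(20 + 40)² + 4020979) = √(4*60² + 4020979) = √(4*3600 + 4020979) = √(14400 + 4020979) = √4035379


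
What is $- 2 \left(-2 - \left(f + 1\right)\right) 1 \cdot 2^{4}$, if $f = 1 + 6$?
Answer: $320$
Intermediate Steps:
$f = 7$
$- 2 \left(-2 - \left(f + 1\right)\right) 1 \cdot 2^{4} = - 2 \left(-2 - \left(7 + 1\right)\right) 1 \cdot 2^{4} = - 2 \left(-2 - 8\right) 1 \cdot 16 = - 2 \left(\left(-10\right) 1\right) 16 = \left(-2\right) \left(-10\right) 16 = 20 \cdot 16 = 320$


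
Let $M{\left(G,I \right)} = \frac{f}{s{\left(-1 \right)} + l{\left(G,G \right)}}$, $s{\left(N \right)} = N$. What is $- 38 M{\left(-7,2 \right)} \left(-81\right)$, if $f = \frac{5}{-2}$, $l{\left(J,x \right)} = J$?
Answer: $\frac{7695}{8} \approx 961.88$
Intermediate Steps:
$f = - \frac{5}{2}$ ($f = 5 \left(- \frac{1}{2}\right) = - \frac{5}{2} \approx -2.5$)
$M{\left(G,I \right)} = - \frac{5}{2 \left(-1 + G\right)}$ ($M{\left(G,I \right)} = \frac{1}{-1 + G} \left(- \frac{5}{2}\right) = - \frac{5}{2 \left(-1 + G\right)}$)
$- 38 M{\left(-7,2 \right)} \left(-81\right) = - 38 \left(- \frac{5}{-2 + 2 \left(-7\right)}\right) \left(-81\right) = - 38 \left(- \frac{5}{-2 - 14}\right) \left(-81\right) = - 38 \left(- \frac{5}{-16}\right) \left(-81\right) = - 38 \left(\left(-5\right) \left(- \frac{1}{16}\right)\right) \left(-81\right) = \left(-38\right) \frac{5}{16} \left(-81\right) = \left(- \frac{95}{8}\right) \left(-81\right) = \frac{7695}{8}$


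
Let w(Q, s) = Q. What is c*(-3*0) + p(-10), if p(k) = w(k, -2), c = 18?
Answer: -10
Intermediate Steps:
p(k) = k
c*(-3*0) + p(-10) = 18*(-3*0) - 10 = 18*0 - 10 = 0 - 10 = -10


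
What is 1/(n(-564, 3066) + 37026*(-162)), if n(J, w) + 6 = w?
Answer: -1/5995152 ≈ -1.6680e-7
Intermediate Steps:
n(J, w) = -6 + w
1/(n(-564, 3066) + 37026*(-162)) = 1/((-6 + 3066) + 37026*(-162)) = 1/(3060 - 5998212) = 1/(-5995152) = -1/5995152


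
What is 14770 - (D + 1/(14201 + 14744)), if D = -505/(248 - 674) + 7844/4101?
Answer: 248909260677023/16855889190 ≈ 14767.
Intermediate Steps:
D = 1804183/582342 (D = -505/(-426) + 7844*(1/4101) = -505*(-1/426) + 7844/4101 = 505/426 + 7844/4101 = 1804183/582342 ≈ 3.0981)
14770 - (D + 1/(14201 + 14744)) = 14770 - (1804183/582342 + 1/(14201 + 14744)) = 14770 - (1804183/582342 + 1/28945) = 14770 - 1*52222659277/16855889190 = 14770 - 52222659277/16855889190 = 248909260677023/16855889190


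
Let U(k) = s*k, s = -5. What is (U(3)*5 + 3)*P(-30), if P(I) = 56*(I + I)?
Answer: 241920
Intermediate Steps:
P(I) = 112*I (P(I) = 56*(2*I) = 112*I)
U(k) = -5*k
(U(3)*5 + 3)*P(-30) = (-5*3*5 + 3)*(112*(-30)) = (-15*5 + 3)*(-3360) = (-75 + 3)*(-3360) = -72*(-3360) = 241920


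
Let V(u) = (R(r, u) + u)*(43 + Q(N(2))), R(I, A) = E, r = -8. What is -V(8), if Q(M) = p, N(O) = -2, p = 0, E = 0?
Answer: -344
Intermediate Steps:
R(I, A) = 0
Q(M) = 0
V(u) = 43*u (V(u) = (0 + u)*(43 + 0) = u*43 = 43*u)
-V(8) = -43*8 = -1*344 = -344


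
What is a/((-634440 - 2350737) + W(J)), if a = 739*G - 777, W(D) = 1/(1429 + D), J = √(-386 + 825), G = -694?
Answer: 3130419520742681375/18193290576297093193 - 513643*√439/18193290576297093193 ≈ 0.17206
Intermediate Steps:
J = √439 ≈ 20.952
a = -513643 (a = 739*(-694) - 777 = -512866 - 777 = -513643)
a/((-634440 - 2350737) + W(J)) = -513643/((-634440 - 2350737) + 1/(1429 + √439)) = -513643/(-2985177 + 1/(1429 + √439))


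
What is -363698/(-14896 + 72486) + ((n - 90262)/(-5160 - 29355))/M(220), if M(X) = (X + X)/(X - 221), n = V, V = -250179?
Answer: -42638015723/6727663800 ≈ -6.3377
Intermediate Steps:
n = -250179
M(X) = 2*X/(-221 + X) (M(X) = (2*X)/(-221 + X) = 2*X/(-221 + X))
-363698/(-14896 + 72486) + ((n - 90262)/(-5160 - 29355))/M(220) = -363698/(-14896 + 72486) + ((-250179 - 90262)/(-5160 - 29355))/((2*220/(-221 + 220))) = -363698/57590 + (-340441/(-34515))/((2*220/(-1))) = -363698*1/57590 + (-340441*(-1/34515))/((2*220*(-1))) = -181849/28795 + (340441/34515)/(-440) = -181849/28795 + (340441/34515)*(-1/440) = -181849/28795 - 340441/15186600 = -42638015723/6727663800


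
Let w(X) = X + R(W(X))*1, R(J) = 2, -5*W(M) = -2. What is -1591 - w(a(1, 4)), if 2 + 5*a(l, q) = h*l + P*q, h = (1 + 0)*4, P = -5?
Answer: -7947/5 ≈ -1589.4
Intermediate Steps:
W(M) = ⅖ (W(M) = -⅕*(-2) = ⅖)
h = 4 (h = 1*4 = 4)
a(l, q) = -⅖ - q + 4*l/5 (a(l, q) = -⅖ + (4*l - 5*q)/5 = -⅖ + (-5*q + 4*l)/5 = -⅖ + (-q + 4*l/5) = -⅖ - q + 4*l/5)
w(X) = 2 + X (w(X) = X + 2*1 = X + 2 = 2 + X)
-1591 - w(a(1, 4)) = -1591 - (2 + (-⅖ - 1*4 + (⅘)*1)) = -1591 - (2 + (-⅖ - 4 + ⅘)) = -1591 - (2 - 18/5) = -1591 - 1*(-8/5) = -1591 + 8/5 = -7947/5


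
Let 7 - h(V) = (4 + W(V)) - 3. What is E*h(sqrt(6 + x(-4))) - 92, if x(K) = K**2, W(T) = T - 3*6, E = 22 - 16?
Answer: 52 - 6*sqrt(22) ≈ 23.858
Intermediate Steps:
E = 6
W(T) = -18 + T (W(T) = T - 18 = -18 + T)
h(V) = 24 - V (h(V) = 7 - ((4 + (-18 + V)) - 3) = 7 - ((-14 + V) - 3) = 7 - (-17 + V) = 7 + (17 - V) = 24 - V)
E*h(sqrt(6 + x(-4))) - 92 = 6*(24 - sqrt(6 + (-4)**2)) - 92 = 6*(24 - sqrt(6 + 16)) - 92 = 6*(24 - sqrt(22)) - 92 = (144 - 6*sqrt(22)) - 92 = 52 - 6*sqrt(22)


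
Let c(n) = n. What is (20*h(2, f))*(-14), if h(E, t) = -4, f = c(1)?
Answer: 1120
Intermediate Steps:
f = 1
(20*h(2, f))*(-14) = (20*(-4))*(-14) = -80*(-14) = 1120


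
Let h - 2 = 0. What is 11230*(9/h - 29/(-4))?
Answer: 263905/2 ≈ 1.3195e+5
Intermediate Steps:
h = 2 (h = 2 + 0 = 2)
11230*(9/h - 29/(-4)) = 11230*(9/2 - 29/(-4)) = 11230*(9*(1/2) - 29*(-1/4)) = 11230*(9/2 + 29/4) = 11230*(47/4) = 263905/2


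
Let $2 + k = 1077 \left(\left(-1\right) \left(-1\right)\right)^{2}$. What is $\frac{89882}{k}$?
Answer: $\frac{89882}{1075} \approx 83.611$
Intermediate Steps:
$k = 1075$ ($k = -2 + 1077 \left(\left(-1\right) \left(-1\right)\right)^{2} = -2 + 1077 \cdot 1^{2} = -2 + 1077 \cdot 1 = -2 + 1077 = 1075$)
$\frac{89882}{k} = \frac{89882}{1075}$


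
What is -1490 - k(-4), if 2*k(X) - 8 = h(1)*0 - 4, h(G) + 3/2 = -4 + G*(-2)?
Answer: -1492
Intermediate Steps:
h(G) = -11/2 - 2*G (h(G) = -3/2 + (-4 + G*(-2)) = -3/2 + (-4 - 2*G) = -11/2 - 2*G)
k(X) = 2 (k(X) = 4 + ((-11/2 - 2*1)*0 - 4)/2 = 4 + ((-11/2 - 2)*0 - 4)/2 = 4 + (-15/2*0 - 4)/2 = 4 + (0 - 4)/2 = 4 + (½)*(-4) = 4 - 2 = 2)
-1490 - k(-4) = -1490 - 1*2 = -1490 - 2 = -1492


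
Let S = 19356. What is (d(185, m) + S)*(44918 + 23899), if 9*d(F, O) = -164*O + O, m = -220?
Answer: 4818658096/3 ≈ 1.6062e+9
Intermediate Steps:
d(F, O) = -163*O/9 (d(F, O) = (-164*O + O)/9 = (-163*O)/9 = -163*O/9)
(d(185, m) + S)*(44918 + 23899) = (-163/9*(-220) + 19356)*(44918 + 23899) = (35860/9 + 19356)*68817 = (210064/9)*68817 = 4818658096/3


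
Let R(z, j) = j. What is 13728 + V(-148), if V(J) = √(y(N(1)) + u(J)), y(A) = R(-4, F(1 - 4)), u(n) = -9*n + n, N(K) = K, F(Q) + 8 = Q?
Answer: 13728 + √1173 ≈ 13762.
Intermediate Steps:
F(Q) = -8 + Q
u(n) = -8*n
y(A) = -11 (y(A) = -8 + (1 - 4) = -8 - 3 = -11)
V(J) = √(-11 - 8*J)
13728 + V(-148) = 13728 + √(-11 - 8*(-148)) = 13728 + √(-11 + 1184) = 13728 + √1173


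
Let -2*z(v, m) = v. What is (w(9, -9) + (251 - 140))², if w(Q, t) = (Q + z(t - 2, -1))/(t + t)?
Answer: 15737089/1296 ≈ 12143.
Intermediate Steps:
z(v, m) = -v/2
w(Q, t) = (1 + Q - t/2)/(2*t) (w(Q, t) = (Q - (t - 2)/2)/(t + t) = (Q - (-2 + t)/2)/((2*t)) = (Q + (1 - t/2))*(1/(2*t)) = (1 + Q - t/2)*(1/(2*t)) = (1 + Q - t/2)/(2*t))
(w(9, -9) + (251 - 140))² = ((¼)*(2 - 1*(-9) + 2*9)/(-9) + (251 - 140))² = ((¼)*(-⅑)*(2 + 9 + 18) + 111)² = ((¼)*(-⅑)*29 + 111)² = (-29/36 + 111)² = (3967/36)² = 15737089/1296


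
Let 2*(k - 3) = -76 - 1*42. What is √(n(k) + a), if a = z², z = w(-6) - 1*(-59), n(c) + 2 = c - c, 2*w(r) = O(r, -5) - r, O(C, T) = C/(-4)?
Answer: √62969/4 ≈ 62.734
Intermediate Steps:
O(C, T) = -C/4 (O(C, T) = C*(-¼) = -C/4)
w(r) = -5*r/8 (w(r) = (-r/4 - r)/2 = (-5*r/4)/2 = -5*r/8)
k = -56 (k = 3 + (-76 - 1*42)/2 = 3 + (-76 - 42)/2 = 3 + (½)*(-118) = 3 - 59 = -56)
n(c) = -2 (n(c) = -2 + (c - c) = -2 + 0 = -2)
z = 251/4 (z = -5/8*(-6) - 1*(-59) = 15/4 + 59 = 251/4 ≈ 62.750)
a = 63001/16 (a = (251/4)² = 63001/16 ≈ 3937.6)
√(n(k) + a) = √(-2 + 63001/16) = √(62969/16) = √62969/4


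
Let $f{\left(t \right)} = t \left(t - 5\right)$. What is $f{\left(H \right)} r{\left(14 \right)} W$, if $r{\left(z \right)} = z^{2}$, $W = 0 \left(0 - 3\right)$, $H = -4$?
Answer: $0$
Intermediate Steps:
$f{\left(t \right)} = t \left(-5 + t\right)$
$W = 0$ ($W = 0 \left(-3\right) = 0$)
$f{\left(H \right)} r{\left(14 \right)} W = - 4 \left(-5 - 4\right) 14^{2} \cdot 0 = \left(-4\right) \left(-9\right) 196 \cdot 0 = 36 \cdot 196 \cdot 0 = 7056 \cdot 0 = 0$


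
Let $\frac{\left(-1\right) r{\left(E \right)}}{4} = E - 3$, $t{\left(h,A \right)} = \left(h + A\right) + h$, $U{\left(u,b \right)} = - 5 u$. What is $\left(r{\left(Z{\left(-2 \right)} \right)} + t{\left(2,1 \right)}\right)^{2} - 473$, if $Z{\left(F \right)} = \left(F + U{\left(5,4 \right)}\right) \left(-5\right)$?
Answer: $273056$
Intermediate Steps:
$Z{\left(F \right)} = 125 - 5 F$ ($Z{\left(F \right)} = \left(F - 25\right) \left(-5\right) = \left(-25 + F\right) \left(-5\right) = 125 - 5 F$)
$t{\left(h,A \right)} = A + 2 h$ ($t{\left(h,A \right)} = \left(A + h\right) + h = A + 2 h$)
$r{\left(E \right)} = 12 - 4 E$ ($r{\left(E \right)} = - 4 \left(E - 3\right) = - 4 \left(-3 + E\right) = 12 - 4 E$)
$\left(r{\left(Z{\left(-2 \right)} \right)} + t{\left(2,1 \right)}\right)^{2} - 473 = \left(\left(12 - 4 \left(125 - -10\right)\right) + \left(1 + 2 \cdot 2\right)\right)^{2} - 473 = \left(\left(12 - 4 \left(125 + 10\right)\right) + \left(1 + 4\right)\right)^{2} - 473 = \left(\left(12 - 540\right) + 5\right)^{2} - 473 = \left(-528 + 5\right)^{2} - 473 = \left(-523\right)^{2} - 473 = 273529 - 473 = 273056$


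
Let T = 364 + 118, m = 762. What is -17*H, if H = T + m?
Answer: -21148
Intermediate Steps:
T = 482
H = 1244 (H = 482 + 762 = 1244)
-17*H = -17*1244 = -21148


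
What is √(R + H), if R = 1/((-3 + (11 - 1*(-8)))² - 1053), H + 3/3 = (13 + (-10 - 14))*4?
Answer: I*√28585202/797 ≈ 6.7083*I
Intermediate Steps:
H = -45 (H = -1 + (13 + (-10 - 14))*4 = -1 + (13 - 24)*4 = -1 - 11*4 = -1 - 44 = -45)
R = -1/797 (R = 1/((-3 + (11 + 8))² - 1053) = 1/((-3 + 19)² - 1053) = 1/(16² - 1053) = 1/(256 - 1053) = 1/(-797) = -1/797 ≈ -0.0012547)
√(R + H) = √(-1/797 - 45) = √(-35866/797) = I*√28585202/797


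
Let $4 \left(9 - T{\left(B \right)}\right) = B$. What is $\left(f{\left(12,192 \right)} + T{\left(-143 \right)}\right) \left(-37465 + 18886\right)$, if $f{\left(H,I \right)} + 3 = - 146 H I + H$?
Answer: $\frac{24994718859}{4} \approx 6.2487 \cdot 10^{9}$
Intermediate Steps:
$f{\left(H,I \right)} = -3 + H - 146 H I$ ($f{\left(H,I \right)} = -3 + \left(- 146 H I + H\right) = -3 - \left(- H + 146 H I\right) = -3 + H - 146 H I$)
$T{\left(B \right)} = 9 - \frac{B}{4}$
$\left(f{\left(12,192 \right)} + T{\left(-143 \right)}\right) \left(-37465 + 18886\right) = \left(\left(-3 + 12 - 1752 \cdot 192\right) + \left(9 - - \frac{143}{4}\right)\right) \left(-37465 + 18886\right) = \left(\left(-3 + 12 - 336384\right) + \left(9 + \frac{143}{4}\right)\right) \left(-18579\right) = \left(-336375 + \frac{179}{4}\right) \left(-18579\right) = \left(- \frac{1345321}{4}\right) \left(-18579\right) = \frac{24994718859}{4}$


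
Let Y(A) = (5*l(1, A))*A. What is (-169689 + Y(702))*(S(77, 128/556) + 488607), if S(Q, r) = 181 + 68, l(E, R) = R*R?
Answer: 845511821220456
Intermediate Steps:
l(E, R) = R²
Y(A) = 5*A³ (Y(A) = (5*A²)*A = 5*A³)
S(Q, r) = 249
(-169689 + Y(702))*(S(77, 128/556) + 488607) = (-169689 + 5*702³)*(249 + 488607) = (-169689 + 5*345948408)*488856 = (-169689 + 1729742040)*488856 = 1729572351*488856 = 845511821220456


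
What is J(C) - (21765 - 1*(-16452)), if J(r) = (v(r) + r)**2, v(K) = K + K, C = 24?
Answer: -33033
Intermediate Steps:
v(K) = 2*K
J(r) = 9*r**2 (J(r) = (2*r + r)**2 = (3*r)**2 = 9*r**2)
J(C) - (21765 - 1*(-16452)) = 9*24**2 - (21765 - 1*(-16452)) = 9*576 - (21765 + 16452) = 5184 - 1*38217 = 5184 - 38217 = -33033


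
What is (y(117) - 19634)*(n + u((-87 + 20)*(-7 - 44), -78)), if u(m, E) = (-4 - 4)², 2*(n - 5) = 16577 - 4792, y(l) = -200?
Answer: -118240391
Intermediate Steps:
n = 11795/2 (n = 5 + (16577 - 4792)/2 = 5 + (½)*11785 = 5 + 11785/2 = 11795/2 ≈ 5897.5)
u(m, E) = 64 (u(m, E) = (-8)² = 64)
(y(117) - 19634)*(n + u((-87 + 20)*(-7 - 44), -78)) = (-200 - 19634)*(11795/2 + 64) = -19834*11923/2 = -118240391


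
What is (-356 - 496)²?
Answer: 725904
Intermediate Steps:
(-356 - 496)² = (-852)² = 725904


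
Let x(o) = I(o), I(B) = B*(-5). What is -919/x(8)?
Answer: 919/40 ≈ 22.975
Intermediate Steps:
I(B) = -5*B
x(o) = -5*o
-919/x(8) = -919/((-5*8)) = -919/(-40) = -919*(-1/40) = 919/40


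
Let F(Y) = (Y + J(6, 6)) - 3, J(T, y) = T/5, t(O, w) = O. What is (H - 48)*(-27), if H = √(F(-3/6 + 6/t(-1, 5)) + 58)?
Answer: 1296 - 27*√4970/10 ≈ 1105.7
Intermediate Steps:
J(T, y) = T/5 (J(T, y) = T*(⅕) = T/5)
F(Y) = -9/5 + Y (F(Y) = (Y + (⅕)*6) - 3 = (Y + 6/5) - 3 = (6/5 + Y) - 3 = -9/5 + Y)
H = √4970/10 (H = √((-9/5 + (-3/6 + 6/(-1))) + 58) = √((-9/5 + (-3*⅙ + 6*(-1))) + 58) = √((-9/5 + (-½ - 6)) + 58) = √((-9/5 - 13/2) + 58) = √(-83/10 + 58) = √(497/10) = √4970/10 ≈ 7.0498)
(H - 48)*(-27) = (√4970/10 - 48)*(-27) = (-48 + √4970/10)*(-27) = 1296 - 27*√4970/10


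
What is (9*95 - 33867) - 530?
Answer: -33542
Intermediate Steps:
(9*95 - 33867) - 530 = (855 - 33867) - 530 = -33012 - 530 = -33542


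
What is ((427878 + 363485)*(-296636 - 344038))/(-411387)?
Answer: 169001899554/137129 ≈ 1.2324e+6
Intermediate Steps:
((427878 + 363485)*(-296636 - 344038))/(-411387) = (791363*(-640674))*(-1/411387) = -507005698662*(-1/411387) = 169001899554/137129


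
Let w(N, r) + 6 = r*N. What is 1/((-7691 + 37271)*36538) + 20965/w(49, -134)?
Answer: -5664711760507/1775744607720 ≈ -3.1900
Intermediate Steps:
w(N, r) = -6 + N*r (w(N, r) = -6 + r*N = -6 + N*r)
1/((-7691 + 37271)*36538) + 20965/w(49, -134) = 1/((-7691 + 37271)*36538) + 20965/(-6 + 49*(-134)) = (1/36538)/29580 + 20965/(-6 - 6566) = (1/29580)*(1/36538) + 20965/(-6572) = 1/1080794040 + 20965*(-1/6572) = 1/1080794040 - 20965/6572 = -5664711760507/1775744607720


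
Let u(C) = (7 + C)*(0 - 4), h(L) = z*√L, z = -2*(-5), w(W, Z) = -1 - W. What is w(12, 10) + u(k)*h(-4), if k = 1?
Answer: -13 - 640*I ≈ -13.0 - 640.0*I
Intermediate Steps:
z = 10
h(L) = 10*√L
u(C) = -28 - 4*C (u(C) = (7 + C)*(-4) = -28 - 4*C)
w(12, 10) + u(k)*h(-4) = (-1 - 1*12) + (-28 - 4*1)*(10*√(-4)) = (-1 - 12) + (-28 - 4)*(10*(2*I)) = -13 - 640*I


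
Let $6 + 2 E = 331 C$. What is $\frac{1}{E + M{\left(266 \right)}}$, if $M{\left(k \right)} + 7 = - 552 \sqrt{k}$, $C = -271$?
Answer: $- \frac{19938}{858405865} + \frac{736 \sqrt{266}}{2575217595} \approx -1.8566 \cdot 10^{-5}$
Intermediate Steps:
$M{\left(k \right)} = -7 - 552 \sqrt{k}$
$E = - \frac{89707}{2}$ ($E = -3 + \frac{331 \left(-271\right)}{2} = -3 + \frac{1}{2} \left(-89701\right) = -3 - \frac{89701}{2} = - \frac{89707}{2} \approx -44854.0$)
$\frac{1}{E + M{\left(266 \right)}} = \frac{1}{- \frac{89707}{2} - \left(7 + 552 \sqrt{266}\right)} = \frac{1}{- \frac{89721}{2} - 552 \sqrt{266}}$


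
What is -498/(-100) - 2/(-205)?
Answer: 10229/2050 ≈ 4.9898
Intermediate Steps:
-498/(-100) - 2/(-205) = -498*(-1/100) - 2*(-1/205) = 249/50 + 2/205 = 10229/2050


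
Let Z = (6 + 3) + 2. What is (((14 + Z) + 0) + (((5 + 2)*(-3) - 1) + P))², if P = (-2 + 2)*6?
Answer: 9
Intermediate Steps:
P = 0 (P = 0*6 = 0)
Z = 11 (Z = 9 + 2 = 11)
(((14 + Z) + 0) + (((5 + 2)*(-3) - 1) + P))² = (((14 + 11) + 0) + (((5 + 2)*(-3) - 1) + 0))² = ((25 + 0) + ((7*(-3) - 1) + 0))² = (25 + ((-21 - 1) + 0))² = (25 + (-22 + 0))² = (25 - 22)² = 3² = 9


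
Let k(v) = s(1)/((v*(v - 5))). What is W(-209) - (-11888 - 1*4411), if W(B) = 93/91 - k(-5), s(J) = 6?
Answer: 37082277/2275 ≈ 16300.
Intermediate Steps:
k(v) = 6/(v*(-5 + v)) (k(v) = 6/((v*(v - 5))) = 6/((v*(-5 + v))) = 6*(1/(v*(-5 + v))) = 6/(v*(-5 + v)))
W(B) = 2052/2275 (W(B) = 93/91 - 6/((-5)*(-5 - 5)) = 93*(1/91) - 6*(-1)/(5*(-10)) = 93/91 - 6*(-1)*(-1)/(5*10) = 93/91 - 1*3/25 = 93/91 - 3/25 = 2052/2275)
W(-209) - (-11888 - 1*4411) = 2052/2275 - (-11888 - 1*4411) = 2052/2275 - (-11888 - 4411) = 2052/2275 - 1*(-16299) = 2052/2275 + 16299 = 37082277/2275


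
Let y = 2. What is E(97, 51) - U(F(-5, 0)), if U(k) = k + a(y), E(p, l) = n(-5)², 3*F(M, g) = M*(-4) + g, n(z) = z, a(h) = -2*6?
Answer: 91/3 ≈ 30.333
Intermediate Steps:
a(h) = -12
F(M, g) = -4*M/3 + g/3 (F(M, g) = (M*(-4) + g)/3 = (-4*M + g)/3 = (g - 4*M)/3 = -4*M/3 + g/3)
E(p, l) = 25 (E(p, l) = (-5)² = 25)
U(k) = -12 + k (U(k) = k - 12 = -12 + k)
E(97, 51) - U(F(-5, 0)) = 25 - (-12 + (-4/3*(-5) + (⅓)*0)) = 25 - (-12 + (20/3 + 0)) = 25 - (-12 + 20/3) = 25 - 1*(-16/3) = 25 + 16/3 = 91/3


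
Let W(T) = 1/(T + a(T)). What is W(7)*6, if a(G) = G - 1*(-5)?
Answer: 6/19 ≈ 0.31579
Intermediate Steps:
a(G) = 5 + G (a(G) = G + 5 = 5 + G)
W(T) = 1/(5 + 2*T) (W(T) = 1/(T + (5 + T)) = 1/(5 + 2*T))
W(7)*6 = 6/(5 + 2*7) = 6/(5 + 14) = 6/19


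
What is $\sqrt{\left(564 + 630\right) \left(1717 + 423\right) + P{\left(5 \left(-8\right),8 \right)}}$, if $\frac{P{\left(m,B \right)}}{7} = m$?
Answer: $32 \sqrt{2495} \approx 1598.4$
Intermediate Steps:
$P{\left(m,B \right)} = 7 m$
$\sqrt{\left(564 + 630\right) \left(1717 + 423\right) + P{\left(5 \left(-8\right),8 \right)}} = \sqrt{\left(564 + 630\right) \left(1717 + 423\right) + 7 \cdot 5 \left(-8\right)} = \sqrt{1194 \cdot 2140 + 7 \left(-40\right)} = \sqrt{2555160 - 280} = \sqrt{2554880} = 32 \sqrt{2495}$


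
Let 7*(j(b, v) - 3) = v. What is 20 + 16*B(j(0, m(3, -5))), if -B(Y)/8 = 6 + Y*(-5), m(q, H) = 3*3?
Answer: 13964/7 ≈ 1994.9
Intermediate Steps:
m(q, H) = 9
j(b, v) = 3 + v/7
B(Y) = -48 + 40*Y (B(Y) = -8*(6 + Y*(-5)) = -8*(6 - 5*Y) = -48 + 40*Y)
20 + 16*B(j(0, m(3, -5))) = 20 + 16*(-48 + 40*(3 + (⅐)*9)) = 20 + 16*(-48 + 40*(3 + 9/7)) = 20 + 16*(-48 + 40*(30/7)) = 20 + 16*(-48 + 1200/7) = 20 + 16*(864/7) = 20 + 13824/7 = 13964/7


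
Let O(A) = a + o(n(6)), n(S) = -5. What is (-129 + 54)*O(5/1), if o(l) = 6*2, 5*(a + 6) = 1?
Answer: -465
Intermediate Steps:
a = -29/5 (a = -6 + (⅕)*1 = -6 + ⅕ = -29/5 ≈ -5.8000)
o(l) = 12
O(A) = 31/5 (O(A) = -29/5 + 12 = 31/5)
(-129 + 54)*O(5/1) = (-129 + 54)*(31/5) = -75*31/5 = -465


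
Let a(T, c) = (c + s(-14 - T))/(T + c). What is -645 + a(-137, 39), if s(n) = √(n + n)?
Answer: -63249/98 - √246/98 ≈ -645.56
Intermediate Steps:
s(n) = √2*√n (s(n) = √(2*n) = √2*√n)
a(T, c) = (c + √2*√(-14 - T))/(T + c)
-645 + a(-137, 39) = -645 + (39 + √(-28 - 2*(-137)))/(-137 + 39) = -645 + (39 + √(-28 + 274))/(-98) = -645 - (39 + √246)/98 = -645 + (-39/98 - √246/98) = -63249/98 - √246/98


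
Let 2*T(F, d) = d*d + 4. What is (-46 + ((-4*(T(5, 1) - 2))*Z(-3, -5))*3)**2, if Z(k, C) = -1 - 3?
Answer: 484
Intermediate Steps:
T(F, d) = 2 + d**2/2 (T(F, d) = (d*d + 4)/2 = (d**2 + 4)/2 = (4 + d**2)/2 = 2 + d**2/2)
Z(k, C) = -4
(-46 + ((-4*(T(5, 1) - 2))*Z(-3, -5))*3)**2 = (-46 + (-4*((2 + (1/2)*1**2) - 2)*(-4))*3)**2 = (-46 + (-4*((2 + (1/2)*1) - 2)*(-4))*3)**2 = (-46 + (-4*((2 + 1/2) - 2)*(-4))*3)**2 = (-46 + (-4*(5/2 - 2)*(-4))*3)**2 = (-46 + (-4*1/2*(-4))*3)**2 = (-46 - 2*(-4)*3)**2 = (-46 + 8*3)**2 = (-46 + 24)**2 = (-22)**2 = 484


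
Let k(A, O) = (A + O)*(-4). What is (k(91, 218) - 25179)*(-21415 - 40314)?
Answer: 1630571535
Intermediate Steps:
k(A, O) = -4*A - 4*O
(k(91, 218) - 25179)*(-21415 - 40314) = ((-4*91 - 4*218) - 25179)*(-21415 - 40314) = ((-364 - 872) - 25179)*(-61729) = (-1236 - 25179)*(-61729) = -26415*(-61729) = 1630571535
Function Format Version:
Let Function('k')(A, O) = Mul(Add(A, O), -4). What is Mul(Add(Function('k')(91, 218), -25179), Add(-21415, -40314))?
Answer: 1630571535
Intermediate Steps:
Function('k')(A, O) = Add(Mul(-4, A), Mul(-4, O))
Mul(Add(Function('k')(91, 218), -25179), Add(-21415, -40314)) = Mul(Add(Add(Mul(-4, 91), Mul(-4, 218)), -25179), Add(-21415, -40314)) = Mul(Add(Add(-364, -872), -25179), -61729) = Mul(Add(-1236, -25179), -61729) = Mul(-26415, -61729) = 1630571535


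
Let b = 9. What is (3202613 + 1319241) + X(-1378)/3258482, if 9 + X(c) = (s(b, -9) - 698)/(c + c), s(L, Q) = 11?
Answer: 40607950909646651/8980376392 ≈ 4.5219e+6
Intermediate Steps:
X(c) = -9 - 687/(2*c) (X(c) = -9 + (11 - 698)/(c + c) = -9 - 687*1/(2*c) = -9 - 687/(2*c))
(3202613 + 1319241) + X(-1378)/3258482 = (3202613 + 1319241) + (-9 - 687/2/(-1378))/3258482 = 4521854 + (-9 - 687/2*(-1/1378))*(1/3258482) = 4521854 + (-9 + 687/2756)*(1/3258482) = 4521854 - 24117/2756*1/3258482 = 4521854 - 24117/8980376392 = 40607950909646651/8980376392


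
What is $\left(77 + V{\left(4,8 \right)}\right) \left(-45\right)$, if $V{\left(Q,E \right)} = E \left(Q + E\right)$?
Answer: $-7785$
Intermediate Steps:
$V{\left(Q,E \right)} = E \left(E + Q\right)$
$\left(77 + V{\left(4,8 \right)}\right) \left(-45\right) = \left(77 + 8 \left(8 + 4\right)\right) \left(-45\right) = \left(77 + 8 \cdot 12\right) \left(-45\right) = \left(77 + 96\right) \left(-45\right) = 173 \left(-45\right) = -7785$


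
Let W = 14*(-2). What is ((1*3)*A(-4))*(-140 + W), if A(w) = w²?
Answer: -8064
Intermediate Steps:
W = -28
((1*3)*A(-4))*(-140 + W) = ((1*3)*(-4)²)*(-140 - 28) = (3*16)*(-168) = 48*(-168) = -8064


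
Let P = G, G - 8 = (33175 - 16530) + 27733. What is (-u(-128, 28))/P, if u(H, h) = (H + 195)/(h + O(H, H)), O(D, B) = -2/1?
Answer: -67/1154036 ≈ -5.8057e-5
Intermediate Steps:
O(D, B) = -2 (O(D, B) = -2*1 = -2)
u(H, h) = (195 + H)/(-2 + h) (u(H, h) = (H + 195)/(h - 2) = (195 + H)/(-2 + h))
G = 44386 (G = 8 + ((33175 - 16530) + 27733) = 8 + (16645 + 27733) = 8 + 44378 = 44386)
P = 44386
(-u(-128, 28))/P = -(195 - 128)/(-2 + 28)/44386 = -67/26*(1/44386) = -1*67/26*(1/44386) = -67/26*1/44386 = -67/1154036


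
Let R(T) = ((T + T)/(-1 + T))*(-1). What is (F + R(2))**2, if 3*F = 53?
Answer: 1681/9 ≈ 186.78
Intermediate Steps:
F = 53/3 (F = (1/3)*53 = 53/3 ≈ 17.667)
R(T) = -2*T/(-1 + T) (R(T) = ((2*T)/(-1 + T))*(-1) = (2*T/(-1 + T))*(-1) = -2*T/(-1 + T))
(F + R(2))**2 = (53/3 - 2*2/(-1 + 2))**2 = (53/3 - 2*2/1)**2 = (53/3 - 2*2*1)**2 = (53/3 - 4)**2 = (41/3)**2 = 1681/9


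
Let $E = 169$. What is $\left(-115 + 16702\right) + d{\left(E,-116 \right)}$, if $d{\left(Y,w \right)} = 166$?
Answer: $16753$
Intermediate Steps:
$\left(-115 + 16702\right) + d{\left(E,-116 \right)} = \left(-115 + 16702\right) + 166 = 16587 + 166 = 16753$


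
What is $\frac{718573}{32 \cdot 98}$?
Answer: $\frac{718573}{3136} \approx 229.14$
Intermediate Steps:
$\frac{718573}{32 \cdot 98} = \frac{718573}{3136}$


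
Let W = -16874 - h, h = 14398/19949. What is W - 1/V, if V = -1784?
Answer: -600554722067/35589016 ≈ -16875.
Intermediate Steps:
h = 14398/19949 (h = 14398*(1/19949) = 14398/19949 ≈ 0.72174)
W = -336633824/19949 (W = -16874 - 1*14398/19949 = -16874 - 14398/19949 = -336633824/19949 ≈ -16875.)
W - 1/V = -336633824/19949 - 1/(-1784) = -336633824/19949 - 1*(-1/1784) = -336633824/19949 + 1/1784 = -600554722067/35589016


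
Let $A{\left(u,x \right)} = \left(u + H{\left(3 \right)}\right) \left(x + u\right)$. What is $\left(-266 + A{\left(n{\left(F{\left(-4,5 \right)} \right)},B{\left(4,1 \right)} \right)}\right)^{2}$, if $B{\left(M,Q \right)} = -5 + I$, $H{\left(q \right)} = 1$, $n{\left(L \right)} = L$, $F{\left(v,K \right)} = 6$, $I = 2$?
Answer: $60025$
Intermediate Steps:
$B{\left(M,Q \right)} = -3$ ($B{\left(M,Q \right)} = -5 + 2 = -3$)
$A{\left(u,x \right)} = \left(1 + u\right) \left(u + x\right)$ ($A{\left(u,x \right)} = \left(u + 1\right) \left(x + u\right) = \left(1 + u\right) \left(u + x\right)$)
$\left(-266 + A{\left(n{\left(F{\left(-4,5 \right)} \right)},B{\left(4,1 \right)} \right)}\right)^{2} = \left(-266 + \left(6 - 3 + 6^{2} + 6 \left(-3\right)\right)\right)^{2} = \left(-266 + \left(6 - 3 + 36 - 18\right)\right)^{2} = \left(-266 + 21\right)^{2} = \left(-245\right)^{2} = 60025$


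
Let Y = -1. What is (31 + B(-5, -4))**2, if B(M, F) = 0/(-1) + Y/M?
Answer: 24336/25 ≈ 973.44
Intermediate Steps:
B(M, F) = -1/M (B(M, F) = 0/(-1) - 1/M = 0*(-1) - 1/M = 0 - 1/M = -1/M)
(31 + B(-5, -4))**2 = (31 - 1/(-5))**2 = (31 - 1*(-1/5))**2 = (31 + 1/5)**2 = (156/5)**2 = 24336/25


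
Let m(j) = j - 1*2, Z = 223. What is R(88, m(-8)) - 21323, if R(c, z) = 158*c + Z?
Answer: -7196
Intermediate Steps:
m(j) = -2 + j (m(j) = j - 2 = -2 + j)
R(c, z) = 223 + 158*c (R(c, z) = 158*c + 223 = 223 + 158*c)
R(88, m(-8)) - 21323 = (223 + 158*88) - 21323 = (223 + 13904) - 21323 = 14127 - 21323 = -7196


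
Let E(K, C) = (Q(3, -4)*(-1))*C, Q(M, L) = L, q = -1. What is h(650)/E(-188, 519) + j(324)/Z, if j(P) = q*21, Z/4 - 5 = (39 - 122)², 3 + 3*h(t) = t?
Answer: 491969/4770648 ≈ 0.10312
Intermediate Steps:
h(t) = -1 + t/3
E(K, C) = 4*C (E(K, C) = (-4*(-1))*C = 4*C)
Z = 27576 (Z = 20 + 4*(39 - 122)² = 20 + 4*(-83)² = 20 + 4*6889 = 20 + 27556 = 27576)
j(P) = -21 (j(P) = -1*21 = -21)
h(650)/E(-188, 519) + j(324)/Z = (-1 + (⅓)*650)/((4*519)) - 21/27576 = (-1 + 650/3)/2076 - 21*1/27576 = (647/3)*(1/2076) - 7/9192 = 647/6228 - 7/9192 = 491969/4770648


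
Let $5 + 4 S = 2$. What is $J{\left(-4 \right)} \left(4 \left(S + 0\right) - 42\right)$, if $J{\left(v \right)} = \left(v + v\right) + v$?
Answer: $540$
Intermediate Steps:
$J{\left(v \right)} = 3 v$ ($J{\left(v \right)} = 2 v + v = 3 v$)
$S = - \frac{3}{4}$ ($S = - \frac{5}{4} + \frac{1}{4} \cdot 2 = - \frac{5}{4} + \frac{1}{2} = - \frac{3}{4} \approx -0.75$)
$J{\left(-4 \right)} \left(4 \left(S + 0\right) - 42\right) = 3 \left(-4\right) \left(4 \left(- \frac{3}{4} + 0\right) - 42\right) = - 12 \left(4 \left(- \frac{3}{4}\right) + \left(-49 + 7\right)\right) = - 12 \left(-3 - 42\right) = \left(-12\right) \left(-45\right) = 540$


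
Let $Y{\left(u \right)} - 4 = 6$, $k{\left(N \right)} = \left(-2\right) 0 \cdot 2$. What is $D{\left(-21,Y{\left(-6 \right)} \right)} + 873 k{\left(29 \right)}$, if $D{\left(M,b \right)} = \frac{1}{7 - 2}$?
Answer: $\frac{1}{5} \approx 0.2$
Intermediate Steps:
$k{\left(N \right)} = 0$ ($k{\left(N \right)} = 0 \cdot 2 = 0$)
$Y{\left(u \right)} = 10$ ($Y{\left(u \right)} = 4 + 6 = 10$)
$D{\left(M,b \right)} = \frac{1}{5}$
$D{\left(-21,Y{\left(-6 \right)} \right)} + 873 k{\left(29 \right)} = \frac{1}{5} + 873 \cdot 0 = \frac{1}{5} + 0 = \frac{1}{5}$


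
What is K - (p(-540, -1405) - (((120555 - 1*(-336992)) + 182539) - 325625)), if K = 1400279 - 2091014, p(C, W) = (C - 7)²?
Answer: -675483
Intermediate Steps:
p(C, W) = (-7 + C)²
K = -690735
K - (p(-540, -1405) - (((120555 - 1*(-336992)) + 182539) - 325625)) = -690735 - ((-7 - 540)² - (((120555 - 1*(-336992)) + 182539) - 325625)) = -690735 - ((-547)² - (((120555 + 336992) + 182539) - 325625)) = -690735 - (299209 - ((457547 + 182539) - 325625)) = -690735 - (299209 - (640086 - 325625)) = -690735 - (299209 - 1*314461) = -690735 - (299209 - 314461) = -690735 - 1*(-15252) = -690735 + 15252 = -675483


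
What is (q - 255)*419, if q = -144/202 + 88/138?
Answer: -744822361/6969 ≈ -1.0688e+5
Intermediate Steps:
q = -524/6969 (q = -144*1/202 + 88*(1/138) = -72/101 + 44/69 = -524/6969 ≈ -0.075190)
(q - 255)*419 = (-524/6969 - 255)*419 = -1777619/6969*419 = -744822361/6969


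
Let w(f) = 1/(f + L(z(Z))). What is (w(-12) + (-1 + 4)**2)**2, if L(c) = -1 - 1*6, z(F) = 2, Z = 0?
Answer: 28900/361 ≈ 80.055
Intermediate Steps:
L(c) = -7 (L(c) = -1 - 6 = -7)
w(f) = 1/(-7 + f) (w(f) = 1/(f - 7) = 1/(-7 + f))
(w(-12) + (-1 + 4)**2)**2 = (1/(-7 - 12) + (-1 + 4)**2)**2 = (1/(-19) + 3**2)**2 = (-1/19 + 9)**2 = (170/19)**2 = 28900/361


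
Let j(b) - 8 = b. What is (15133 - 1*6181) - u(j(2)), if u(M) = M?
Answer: 8942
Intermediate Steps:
j(b) = 8 + b
(15133 - 1*6181) - u(j(2)) = (15133 - 1*6181) - (8 + 2) = (15133 - 6181) - 1*10 = 8952 - 10 = 8942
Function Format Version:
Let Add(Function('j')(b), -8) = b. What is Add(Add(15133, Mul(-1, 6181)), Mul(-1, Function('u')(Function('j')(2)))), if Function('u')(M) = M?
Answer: 8942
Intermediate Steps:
Function('j')(b) = Add(8, b)
Add(Add(15133, Mul(-1, 6181)), Mul(-1, Function('u')(Function('j')(2)))) = Add(Add(15133, Mul(-1, 6181)), Mul(-1, Add(8, 2))) = Add(Add(15133, -6181), Mul(-1, 10)) = Add(8952, -10) = 8942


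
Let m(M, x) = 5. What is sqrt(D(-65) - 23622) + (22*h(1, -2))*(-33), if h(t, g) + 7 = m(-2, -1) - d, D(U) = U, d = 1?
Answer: 2178 + I*sqrt(23687) ≈ 2178.0 + 153.91*I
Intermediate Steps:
h(t, g) = -3 (h(t, g) = -7 + (5 - 1*1) = -7 + (5 - 1) = -7 + 4 = -3)
sqrt(D(-65) - 23622) + (22*h(1, -2))*(-33) = sqrt(-65 - 23622) + (22*(-3))*(-33) = sqrt(-23687) - 66*(-33) = I*sqrt(23687) + 2178 = 2178 + I*sqrt(23687)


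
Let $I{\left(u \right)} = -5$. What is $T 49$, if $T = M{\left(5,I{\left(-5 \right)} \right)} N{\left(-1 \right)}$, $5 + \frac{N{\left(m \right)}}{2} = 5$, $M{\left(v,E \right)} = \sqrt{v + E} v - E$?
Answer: $0$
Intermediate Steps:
$M{\left(v,E \right)} = - E + v \sqrt{E + v}$ ($M{\left(v,E \right)} = \sqrt{E + v} v - E = v \sqrt{E + v} - E = - E + v \sqrt{E + v}$)
$N{\left(m \right)} = 0$ ($N{\left(m \right)} = -10 + 2 \cdot 5 = -10 + 10 = 0$)
$T = 0$ ($T = \left(\left(-1\right) \left(-5\right) + 5 \sqrt{-5 + 5}\right) 0 = \left(5 + 5 \sqrt{0}\right) 0 = \left(5 + 5 \cdot 0\right) 0 = \left(5 + 0\right) 0 = 5 \cdot 0 = 0$)
$T 49 = 0 \cdot 49 = 0$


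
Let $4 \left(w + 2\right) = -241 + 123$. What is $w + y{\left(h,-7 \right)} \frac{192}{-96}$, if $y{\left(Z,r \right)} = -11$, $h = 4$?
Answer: $- \frac{19}{2} \approx -9.5$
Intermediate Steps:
$w = - \frac{63}{2}$ ($w = -2 + \frac{-241 + 123}{4} = -2 + \frac{1}{4} \left(-118\right) = -2 - \frac{59}{2} = - \frac{63}{2} \approx -31.5$)
$w + y{\left(h,-7 \right)} \frac{192}{-96} = - \frac{63}{2} - 11 \frac{192}{-96} = - \frac{63}{2} - 11 \cdot 192 \left(- \frac{1}{96}\right) = - \frac{63}{2} - -22 = - \frac{63}{2} + 22 = - \frac{19}{2}$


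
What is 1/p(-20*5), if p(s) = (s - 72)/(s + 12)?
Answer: 22/43 ≈ 0.51163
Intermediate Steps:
p(s) = (-72 + s)/(12 + s)
1/p(-20*5) = 1/((-72 - 20*5)/(12 - 20*5)) = 1/((-72 - 100)/(12 - 100)) = 1/(-172/(-88)) = 1/(-1/88*(-172)) = 1/(43/22) = 22/43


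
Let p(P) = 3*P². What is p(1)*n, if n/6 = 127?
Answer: 2286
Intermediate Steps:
n = 762 (n = 6*127 = 762)
p(1)*n = (3*1²)*762 = (3*1)*762 = 3*762 = 2286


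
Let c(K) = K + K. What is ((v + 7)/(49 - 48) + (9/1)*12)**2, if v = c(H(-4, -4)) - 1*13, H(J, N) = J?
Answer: 8836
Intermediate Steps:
c(K) = 2*K
v = -21 (v = 2*(-4) - 1*13 = -8 - 13 = -21)
((v + 7)/(49 - 48) + (9/1)*12)**2 = ((-21 + 7)/(49 - 48) + (9/1)*12)**2 = (-14/1 + (9*1)*12)**2 = (-14*1 + 9*12)**2 = (-14 + 108)**2 = 94**2 = 8836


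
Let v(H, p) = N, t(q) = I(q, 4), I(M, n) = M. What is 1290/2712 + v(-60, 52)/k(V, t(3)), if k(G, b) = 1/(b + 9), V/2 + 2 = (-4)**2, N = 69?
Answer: 374471/452 ≈ 828.48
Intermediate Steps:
t(q) = q
v(H, p) = 69
V = 28 (V = -4 + 2*(-4)**2 = -4 + 2*16 = -4 + 32 = 28)
k(G, b) = 1/(9 + b)
1290/2712 + v(-60, 52)/k(V, t(3)) = 1290/2712 + 69/(1/(9 + 3)) = 1290*(1/2712) + 69/(1/12) = 215/452 + 69/(1/12) = 215/452 + 69*12 = 215/452 + 828 = 374471/452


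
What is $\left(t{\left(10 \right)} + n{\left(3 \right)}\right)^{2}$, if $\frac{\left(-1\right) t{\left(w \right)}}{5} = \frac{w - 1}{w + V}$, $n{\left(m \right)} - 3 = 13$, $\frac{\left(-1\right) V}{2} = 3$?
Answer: $\frac{361}{16} \approx 22.563$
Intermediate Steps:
$V = -6$ ($V = \left(-2\right) 3 = -6$)
$n{\left(m \right)} = 16$ ($n{\left(m \right)} = 3 + 13 = 16$)
$t{\left(w \right)} = - \frac{5 \left(-1 + w\right)}{-6 + w}$ ($t{\left(w \right)} = - 5 \frac{w - 1}{w - 6} = - 5 \frac{-1 + w}{-6 + w} = - \frac{5 \left(-1 + w\right)}{-6 + w}$)
$\left(t{\left(10 \right)} + n{\left(3 \right)}\right)^{2} = \left(\frac{5 \left(1 - 10\right)}{-6 + 10} + 16\right)^{2} = \left(\frac{5 \left(1 - 10\right)}{4} + 16\right)^{2} = \left(5 \cdot \frac{1}{4} \left(-9\right) + 16\right)^{2} = \left(- \frac{45}{4} + 16\right)^{2} = \left(\frac{19}{4}\right)^{2} = \frac{361}{16}$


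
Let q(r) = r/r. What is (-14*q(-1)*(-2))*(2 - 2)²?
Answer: 0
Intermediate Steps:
q(r) = 1
(-14*q(-1)*(-2))*(2 - 2)² = (-14*1*(-2))*(2 - 2)² = -14*(-2)*0² = 28*0 = 0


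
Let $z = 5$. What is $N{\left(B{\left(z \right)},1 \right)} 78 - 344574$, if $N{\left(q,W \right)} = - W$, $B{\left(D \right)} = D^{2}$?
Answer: $-344652$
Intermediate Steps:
$N{\left(B{\left(z \right)},1 \right)} 78 - 344574 = \left(-1\right) 1 \cdot 78 - 344574 = \left(-1\right) 78 - 344574 = -78 - 344574 = -344652$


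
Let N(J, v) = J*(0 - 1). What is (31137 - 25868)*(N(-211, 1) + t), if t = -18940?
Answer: -98683101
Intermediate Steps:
N(J, v) = -J (N(J, v) = J*(-1) = -J)
(31137 - 25868)*(N(-211, 1) + t) = (31137 - 25868)*(-1*(-211) - 18940) = 5269*(211 - 18940) = 5269*(-18729) = -98683101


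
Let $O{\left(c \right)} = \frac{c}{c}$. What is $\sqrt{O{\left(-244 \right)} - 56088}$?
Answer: $i \sqrt{56087} \approx 236.83 i$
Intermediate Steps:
$O{\left(c \right)} = 1$
$\sqrt{O{\left(-244 \right)} - 56088} = \sqrt{1 - 56088} = \sqrt{-56087} = i \sqrt{56087}$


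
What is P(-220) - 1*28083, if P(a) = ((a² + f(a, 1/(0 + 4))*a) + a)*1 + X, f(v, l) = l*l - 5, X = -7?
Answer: 84705/4 ≈ 21176.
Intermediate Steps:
f(v, l) = -5 + l² (f(v, l) = l² - 5 = -5 + l²)
P(a) = -7 + a² - 63*a/16 (P(a) = ((a² + (-5 + (1/(0 + 4))²)*a) + a)*1 - 7 = ((a² + (-5 + (1/4)²)*a) + a)*1 - 7 = ((a² + (-5 + (¼)²)*a) + a)*1 - 7 = ((a² + (-5 + 1/16)*a) + a)*1 - 7 = ((a² - 79*a/16) + a)*1 - 7 = (a² - 63*a/16)*1 - 7 = (a² - 63*a/16) - 7 = -7 + a² - 63*a/16)
P(-220) - 1*28083 = (-7 + (-220)² - 63/16*(-220)) - 1*28083 = (-7 + 48400 + 3465/4) - 28083 = 197037/4 - 28083 = 84705/4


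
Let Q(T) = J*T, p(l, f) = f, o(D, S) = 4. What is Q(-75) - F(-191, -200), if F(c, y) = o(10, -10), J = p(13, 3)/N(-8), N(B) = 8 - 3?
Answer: -49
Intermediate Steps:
N(B) = 5
J = ⅗ (J = 3/5 = 3*(⅕) = ⅗ ≈ 0.60000)
Q(T) = 3*T/5
F(c, y) = 4
Q(-75) - F(-191, -200) = (⅗)*(-75) - 1*4 = -45 - 4 = -49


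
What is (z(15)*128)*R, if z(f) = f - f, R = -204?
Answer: 0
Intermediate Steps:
z(f) = 0
(z(15)*128)*R = (0*128)*(-204) = 0*(-204) = 0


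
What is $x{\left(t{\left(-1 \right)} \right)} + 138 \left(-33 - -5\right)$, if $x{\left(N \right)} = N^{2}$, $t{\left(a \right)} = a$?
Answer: $-3863$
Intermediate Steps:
$x{\left(t{\left(-1 \right)} \right)} + 138 \left(-33 - -5\right) = \left(-1\right)^{2} + 138 \left(-33 - -5\right) = 1 + 138 \left(-33 + 5\right) = 1 + 138 \left(-28\right) = 1 - 3864 = -3863$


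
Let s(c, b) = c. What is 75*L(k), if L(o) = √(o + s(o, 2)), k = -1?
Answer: 75*I*√2 ≈ 106.07*I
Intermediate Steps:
L(o) = √2*√o (L(o) = √(o + o) = √(2*o) = √2*√o)
75*L(k) = 75*(√2*√(-1)) = 75*(√2*I) = 75*(I*√2) = 75*I*√2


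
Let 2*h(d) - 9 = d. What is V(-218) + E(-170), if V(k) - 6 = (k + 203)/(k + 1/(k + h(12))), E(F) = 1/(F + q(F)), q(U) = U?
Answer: 46647227/7690120 ≈ 6.0659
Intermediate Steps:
h(d) = 9/2 + d/2
E(F) = 1/(2*F) (E(F) = 1/(F + F) = 1/(2*F))
V(k) = 6 + (203 + k)/(k + 1/(21/2 + k)) (V(k) = 6 + (k + 203)/(k + 1/(k + (9/2 + (½)*12))) = 6 + (203 + k)/(k + 1/(k + (9/2 + 6))) = 6 + (203 + k)/(k + 1/(k + 21/2)) = 6 + (203 + k)/(k + 1/(21/2 + k)))
V(-218) + E(-170) = (4275 + 14*(-218)² + 553*(-218))/(2 + 2*(-218)² + 21*(-218)) + (½)/(-170) = (4275 + 14*47524 - 120554)/(2 + 2*47524 - 4578) + (½)*(-1/170) = (4275 + 665336 - 120554)/(2 + 95048 - 4578) - 1/340 = 549057/90472 - 1/340 = 46647227/7690120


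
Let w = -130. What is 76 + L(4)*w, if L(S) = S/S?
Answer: -54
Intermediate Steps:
L(S) = 1
76 + L(4)*w = 76 + 1*(-130) = 76 - 130 = -54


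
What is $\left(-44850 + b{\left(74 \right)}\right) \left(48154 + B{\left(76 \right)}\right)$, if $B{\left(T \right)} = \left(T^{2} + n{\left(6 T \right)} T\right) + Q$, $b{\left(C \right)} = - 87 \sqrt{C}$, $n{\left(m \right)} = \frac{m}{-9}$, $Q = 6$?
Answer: $-2246327200 - 4357424 \sqrt{74} \approx -2.2838 \cdot 10^{9}$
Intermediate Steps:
$n{\left(m \right)} = - \frac{m}{9}$ ($n{\left(m \right)} = m \left(- \frac{1}{9}\right) = - \frac{m}{9}$)
$B{\left(T \right)} = 6 + \frac{T^{2}}{3}$ ($B{\left(T \right)} = \left(T^{2} + - \frac{6 T}{9} T\right) + 6 = \left(T^{2} + - \frac{2 T}{3} T\right) + 6 = \left(T^{2} - \frac{2 T^{2}}{3}\right) + 6 = \frac{T^{2}}{3} + 6 = 6 + \frac{T^{2}}{3}$)
$\left(-44850 + b{\left(74 \right)}\right) \left(48154 + B{\left(76 \right)}\right) = \left(-44850 - 87 \sqrt{74}\right) \left(48154 + \left(6 + \frac{76^{2}}{3}\right)\right) = \left(-44850 - 87 \sqrt{74}\right) \left(48154 + \left(6 + \frac{1}{3} \cdot 5776\right)\right) = \left(-44850 - 87 \sqrt{74}\right) \left(48154 + \left(6 + \frac{5776}{3}\right)\right) = \left(-44850 - 87 \sqrt{74}\right) \left(48154 + \frac{5794}{3}\right) = \left(-44850 - 87 \sqrt{74}\right) \frac{150256}{3} = -2246327200 - 4357424 \sqrt{74}$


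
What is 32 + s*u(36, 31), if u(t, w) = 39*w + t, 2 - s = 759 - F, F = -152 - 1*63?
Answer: -1210108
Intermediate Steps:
F = -215 (F = -152 - 63 = -215)
s = -972 (s = 2 - (759 - 1*(-215)) = 2 - (759 + 215) = 2 - 1*974 = 2 - 974 = -972)
u(t, w) = t + 39*w
32 + s*u(36, 31) = 32 - 972*(36 + 39*31) = 32 - 972*(36 + 1209) = 32 - 972*1245 = 32 - 1210140 = -1210108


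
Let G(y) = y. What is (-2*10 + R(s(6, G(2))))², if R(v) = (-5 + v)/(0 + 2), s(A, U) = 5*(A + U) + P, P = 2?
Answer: 9/4 ≈ 2.2500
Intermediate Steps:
s(A, U) = 2 + 5*A + 5*U (s(A, U) = 5*(A + U) + 2 = (5*A + 5*U) + 2 = 2 + 5*A + 5*U)
R(v) = -5/2 + v/2 (R(v) = (-5 + v)/2 = (-5 + v)*(½) = -5/2 + v/2)
(-2*10 + R(s(6, G(2))))² = (-2*10 + (-5/2 + (2 + 5*6 + 5*2)/2))² = (-20 + (-5/2 + (2 + 30 + 10)/2))² = (-20 + (-5/2 + (½)*42))² = (-20 + (-5/2 + 21))² = (-20 + 37/2)² = (-3/2)² = 9/4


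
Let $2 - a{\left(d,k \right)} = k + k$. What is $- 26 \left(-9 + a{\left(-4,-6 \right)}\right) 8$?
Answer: $-1040$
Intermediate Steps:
$a{\left(d,k \right)} = 2 - 2 k$ ($a{\left(d,k \right)} = 2 - \left(k + k\right) = 2 - 2 k$)
$- 26 \left(-9 + a{\left(-4,-6 \right)}\right) 8 = - 26 \left(-9 + \left(2 - -12\right)\right) 8 = - 26 \left(-9 + \left(2 + 12\right)\right) 8 = - 26 \left(-9 + 14\right) 8 = \left(-26\right) 5 \cdot 8 = \left(-130\right) 8 = -1040$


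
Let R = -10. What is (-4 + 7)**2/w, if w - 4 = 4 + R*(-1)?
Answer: 1/2 ≈ 0.50000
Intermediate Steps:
w = 18 (w = 4 + (4 - 10*(-1)) = 4 + (4 + 10) = 4 + 14 = 18)
(-4 + 7)**2/w = (-4 + 7)**2/18 = 3**2*(1/18) = 9*(1/18) = 1/2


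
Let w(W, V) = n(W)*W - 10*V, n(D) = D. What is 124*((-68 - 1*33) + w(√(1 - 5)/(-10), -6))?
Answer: -127224/25 ≈ -5089.0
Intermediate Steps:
w(W, V) = W² - 10*V (w(W, V) = W*W - 10*V = W² - 10*V)
124*((-68 - 1*33) + w(√(1 - 5)/(-10), -6)) = 124*((-68 - 1*33) + ((√(1 - 5)/(-10))² - 10*(-6))) = 124*((-68 - 33) + ((√(-4)*(-⅒))² + 60)) = 124*(-101 + (((2*I)*(-⅒))² + 60)) = 124*(-101 + ((-I/5)² + 60)) = 124*(-101 + (-1/25 + 60)) = 124*(-101 + 1499/25) = 124*(-1026/25) = -127224/25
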